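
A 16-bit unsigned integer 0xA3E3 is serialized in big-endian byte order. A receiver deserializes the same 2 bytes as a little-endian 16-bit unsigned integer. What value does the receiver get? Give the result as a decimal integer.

Stored big-endian, the bytes at ascending addresses are A3 E3.
Read back as little-endian, the first byte is least significant, giving 0xE3A3.
0xE3A3 = 58275.

58275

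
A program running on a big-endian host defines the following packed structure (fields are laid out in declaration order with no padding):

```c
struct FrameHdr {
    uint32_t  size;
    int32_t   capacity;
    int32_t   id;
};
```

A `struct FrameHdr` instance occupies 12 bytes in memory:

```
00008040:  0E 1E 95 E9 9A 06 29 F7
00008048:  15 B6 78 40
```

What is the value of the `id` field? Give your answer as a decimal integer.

364279872

`id` follows `size` (4 B), `capacity` (4 B), so it starts at offset 4 + 4 = 8 and occupies 4 bytes.
Bytes at offsets 8..11: 15 B6 78 40.
In big-endian order the high byte comes first in memory.
The bytes are already most-significant first: 0x15B67840.
0x15B67840 = 364279872.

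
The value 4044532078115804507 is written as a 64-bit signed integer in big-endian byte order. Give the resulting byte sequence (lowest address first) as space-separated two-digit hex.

38 21 10 7F 06 C3 D5 5B

4044532078115804507 in hexadecimal, padded to 64 bits, is 0x3821107F06C3D55B.
Split into bytes (most-significant first): 38 21 10 7F 06 C3 D5 5B.
Big-endian: lowest address holds the most-significant byte.
So the memory order matches the most-significant-first order: 38 21 10 7F 06 C3 D5 5B.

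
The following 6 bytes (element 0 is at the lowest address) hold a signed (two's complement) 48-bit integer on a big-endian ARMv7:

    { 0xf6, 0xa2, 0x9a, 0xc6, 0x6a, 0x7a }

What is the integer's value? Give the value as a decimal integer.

Big-endian stores the most-significant byte at the lowest address.
The bytes are already most-significant first: 0xF6A29AC66A7A.
Top bit is set, so as a signed 48-bit value this is 0xF6A29AC66A7A − 2^48 = -10296734881158.

-10296734881158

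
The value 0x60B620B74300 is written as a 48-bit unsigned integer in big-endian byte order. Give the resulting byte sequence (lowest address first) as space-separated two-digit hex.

60 B6 20 B7 43 00

Split into bytes (most-significant first): 60 B6 20 B7 43 00.
In big-endian order the high byte comes first in memory.
So the memory order matches the most-significant-first order: 60 B6 20 B7 43 00.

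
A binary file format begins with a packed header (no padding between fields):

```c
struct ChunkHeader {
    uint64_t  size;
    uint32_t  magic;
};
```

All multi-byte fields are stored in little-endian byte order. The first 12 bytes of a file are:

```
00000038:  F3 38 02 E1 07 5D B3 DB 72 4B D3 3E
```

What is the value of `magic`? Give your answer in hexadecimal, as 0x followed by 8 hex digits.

`magic` follows `size` (8 bytes), so it starts at byte offset 8 and occupies 4 bytes.
Bytes at offsets 8..11: 72 4B D3 3E.
Little-endian stores the least-significant byte at the lowest address.
Reassemble most-significant byte first: 3E D3 4B 72 → 0x3ED34B72.

0x3ED34B72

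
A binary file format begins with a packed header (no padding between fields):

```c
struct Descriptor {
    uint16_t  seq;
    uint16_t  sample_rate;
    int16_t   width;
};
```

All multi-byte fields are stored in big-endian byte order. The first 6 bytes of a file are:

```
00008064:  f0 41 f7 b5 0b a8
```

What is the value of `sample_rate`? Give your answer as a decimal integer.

`sample_rate` follows `seq` (2 bytes), so it starts at byte offset 2 and occupies 2 bytes.
Bytes at offsets 2..3: F7 B5.
Big-endian stores the most-significant byte at the lowest address.
The bytes are already most-significant first: 0xF7B5.
0xF7B5 = 63413.

63413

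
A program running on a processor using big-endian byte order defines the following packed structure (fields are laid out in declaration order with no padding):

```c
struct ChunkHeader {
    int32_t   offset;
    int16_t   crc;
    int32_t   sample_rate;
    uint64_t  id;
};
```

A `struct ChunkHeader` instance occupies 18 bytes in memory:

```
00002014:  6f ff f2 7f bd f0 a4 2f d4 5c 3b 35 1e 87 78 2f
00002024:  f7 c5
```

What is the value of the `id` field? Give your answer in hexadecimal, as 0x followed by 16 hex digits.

0x3B351E87782FF7C5

`id` follows `offset` (4 B), `crc` (2 B), `sample_rate` (4 B), so it starts at offset 4 + 2 + 4 = 10 and occupies 8 bytes.
Bytes at offsets 10..17: 3B 35 1E 87 78 2F F7 C5.
In big-endian order the high byte comes first in memory.
The bytes are already most-significant first: 0x3B351E87782FF7C5.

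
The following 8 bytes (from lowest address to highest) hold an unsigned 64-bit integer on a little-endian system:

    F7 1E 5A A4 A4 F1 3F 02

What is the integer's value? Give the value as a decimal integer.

Little-endian: lowest address holds the least-significant byte.
Reassemble most-significant byte first: 02 3F F1 A4 A4 5A 1E F7 → 0x023FF1A4A45A1EF7.
0x023FF1A4A45A1EF7 = 162113801042927351.

162113801042927351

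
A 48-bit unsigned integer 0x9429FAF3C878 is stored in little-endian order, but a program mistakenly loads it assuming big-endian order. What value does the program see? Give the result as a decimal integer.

132804482050452

Stored little-endian, the bytes at ascending addresses are 78 C8 F3 FA 29 94.
Read back as big-endian, the last byte is least significant, giving 0x78C8F3FA2994.
0x78C8F3FA2994 = 132804482050452.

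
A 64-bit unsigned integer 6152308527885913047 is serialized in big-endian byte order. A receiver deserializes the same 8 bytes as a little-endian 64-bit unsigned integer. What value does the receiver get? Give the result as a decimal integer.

6152308527885913047 in 64-bit hexadecimal is 0x55616402813F0BD7.
Stored big-endian, the bytes at ascending addresses are 55 61 64 02 81 3F 0B D7.
Read back as little-endian, the first byte is least significant, giving 0xD70B3F8102646155.
0xD70B3F8102646155 = 15495548766221787477.

15495548766221787477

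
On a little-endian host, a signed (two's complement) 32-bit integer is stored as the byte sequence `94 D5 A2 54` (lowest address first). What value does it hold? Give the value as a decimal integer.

1419957652

Little-endian: lowest address holds the least-significant byte.
Reassemble most-significant byte first: 54 A2 D5 94 → 0x54A2D594.
0x54A2D594 = 1419957652.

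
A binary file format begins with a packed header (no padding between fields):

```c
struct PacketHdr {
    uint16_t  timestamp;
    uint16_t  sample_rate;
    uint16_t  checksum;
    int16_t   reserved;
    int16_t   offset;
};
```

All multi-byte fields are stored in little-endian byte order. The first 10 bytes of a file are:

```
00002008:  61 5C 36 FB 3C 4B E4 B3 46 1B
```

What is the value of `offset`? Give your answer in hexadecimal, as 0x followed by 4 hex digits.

0x1B46

`offset` follows `timestamp` (2 B), `sample_rate` (2 B), `checksum` (2 B), `reserved` (2 B), so it starts at offset 2 + 2 + 2 + 2 = 8 and occupies 2 bytes.
Bytes at offsets 8..9: 46 1B.
Little-endian stores the least-significant byte at the lowest address.
Reassemble most-significant byte first: 1B 46 → 0x1B46.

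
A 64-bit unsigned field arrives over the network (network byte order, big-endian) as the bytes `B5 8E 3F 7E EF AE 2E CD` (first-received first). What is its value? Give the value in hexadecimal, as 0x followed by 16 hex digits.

0xB58E3F7EEFAE2ECD

In big-endian order the high byte comes first in memory.
The bytes are already most-significant first: 0xB58E3F7EEFAE2ECD.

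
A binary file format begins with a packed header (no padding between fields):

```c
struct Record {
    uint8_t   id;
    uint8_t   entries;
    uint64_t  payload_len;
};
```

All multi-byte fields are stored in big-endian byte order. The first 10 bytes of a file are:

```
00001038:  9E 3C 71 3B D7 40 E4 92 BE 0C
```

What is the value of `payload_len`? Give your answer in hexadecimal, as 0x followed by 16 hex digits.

`payload_len` follows `id` (1 B), `entries` (1 B), so it starts at offset 1 + 1 = 2 and occupies 8 bytes.
Bytes at offsets 2..9: 71 3B D7 40 E4 92 BE 0C.
Big-endian: lowest address holds the most-significant byte.
The bytes are already most-significant first: 0x713BD740E492BE0C.

0x713BD740E492BE0C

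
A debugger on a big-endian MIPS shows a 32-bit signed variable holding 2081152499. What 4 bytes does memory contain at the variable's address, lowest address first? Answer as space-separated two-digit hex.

2081152499 in hexadecimal, padded to 32 bits, is 0x7C0BDDF3.
Split into bytes (most-significant first): 7C 0B DD F3.
In big-endian order the high byte comes first in memory.
So the memory order matches the most-significant-first order: 7C 0B DD F3.

7C 0B DD F3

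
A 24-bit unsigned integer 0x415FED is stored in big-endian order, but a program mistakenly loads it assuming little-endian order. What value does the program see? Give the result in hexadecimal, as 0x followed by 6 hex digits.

Stored big-endian, the bytes at ascending addresses are 41 5F ED.
Read back as little-endian, the first byte is least significant, giving 0xED5F41.

0xED5F41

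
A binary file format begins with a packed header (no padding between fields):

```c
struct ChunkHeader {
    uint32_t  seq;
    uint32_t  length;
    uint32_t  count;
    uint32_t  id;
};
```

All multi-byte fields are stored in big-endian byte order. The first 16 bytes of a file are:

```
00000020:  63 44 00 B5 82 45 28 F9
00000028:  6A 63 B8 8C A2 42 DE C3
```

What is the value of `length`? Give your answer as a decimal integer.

2185570553

`length` follows `seq` (4 bytes), so it starts at byte offset 4 and occupies 4 bytes.
Bytes at offsets 4..7: 82 45 28 F9.
Big-endian: lowest address holds the most-significant byte.
The bytes are already most-significant first: 0x824528F9.
0x824528F9 = 2185570553.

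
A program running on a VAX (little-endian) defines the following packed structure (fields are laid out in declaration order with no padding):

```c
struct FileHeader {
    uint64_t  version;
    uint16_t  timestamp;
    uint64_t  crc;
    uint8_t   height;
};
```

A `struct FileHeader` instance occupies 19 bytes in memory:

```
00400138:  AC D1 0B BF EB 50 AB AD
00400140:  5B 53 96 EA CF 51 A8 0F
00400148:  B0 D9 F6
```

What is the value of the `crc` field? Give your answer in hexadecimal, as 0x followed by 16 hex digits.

0xD9B00FA851CFEA96

`crc` follows `version` (8 B), `timestamp` (2 B), so it starts at offset 8 + 2 = 10 and occupies 8 bytes.
Bytes at offsets 10..17: 96 EA CF 51 A8 0F B0 D9.
In little-endian order the low byte comes first in memory.
Reassemble most-significant byte first: D9 B0 0F A8 51 CF EA 96 → 0xD9B00FA851CFEA96.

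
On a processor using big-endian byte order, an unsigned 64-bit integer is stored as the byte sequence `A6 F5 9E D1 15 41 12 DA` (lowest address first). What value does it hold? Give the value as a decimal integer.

In big-endian order the high byte comes first in memory.
The bytes are already most-significant first: 0xA6F59ED1154112DA.
0xA6F59ED1154112DA = 12030696600432087770.

12030696600432087770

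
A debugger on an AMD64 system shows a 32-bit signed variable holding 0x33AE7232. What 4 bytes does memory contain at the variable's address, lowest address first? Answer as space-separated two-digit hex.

Split into bytes (most-significant first): 33 AE 72 32.
Little-endian stores the least-significant byte at the lowest address.
So at ascending addresses the bytes are 32 72 AE 33.

32 72 AE 33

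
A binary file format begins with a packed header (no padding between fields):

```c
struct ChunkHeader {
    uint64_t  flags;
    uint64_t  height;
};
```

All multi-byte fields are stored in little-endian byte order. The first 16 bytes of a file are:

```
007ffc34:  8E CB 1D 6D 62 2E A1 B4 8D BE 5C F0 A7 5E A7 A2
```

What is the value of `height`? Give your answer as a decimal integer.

`height` follows `flags` (8 bytes), so it starts at byte offset 8 and occupies 8 bytes.
Bytes at offsets 8..15: 8D BE 5C F0 A7 5E A7 A2.
Little-endian: lowest address holds the least-significant byte.
Reassemble most-significant byte first: A2 A7 5E A7 F0 5C BE 8D → 0xA2A75EA7F05CBE8D.
0xA2A75EA7F05CBE8D = 11720440630640164493.

11720440630640164493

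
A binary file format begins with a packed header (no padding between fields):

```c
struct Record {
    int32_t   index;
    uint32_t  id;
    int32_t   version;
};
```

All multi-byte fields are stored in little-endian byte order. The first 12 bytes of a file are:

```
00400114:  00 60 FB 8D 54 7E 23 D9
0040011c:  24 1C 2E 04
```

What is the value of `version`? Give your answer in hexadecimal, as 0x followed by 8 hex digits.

`version` follows `index` (4 B), `id` (4 B), so it starts at offset 4 + 4 = 8 and occupies 4 bytes.
Bytes at offsets 8..11: 24 1C 2E 04.
Little-endian: lowest address holds the least-significant byte.
Reassemble most-significant byte first: 04 2E 1C 24 → 0x042E1C24.

0x042E1C24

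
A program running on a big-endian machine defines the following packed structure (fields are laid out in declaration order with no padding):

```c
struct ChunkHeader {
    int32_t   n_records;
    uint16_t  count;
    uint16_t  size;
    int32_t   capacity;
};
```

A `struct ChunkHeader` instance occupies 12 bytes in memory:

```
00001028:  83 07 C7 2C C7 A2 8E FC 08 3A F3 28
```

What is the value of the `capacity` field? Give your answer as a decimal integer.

`capacity` follows `n_records` (4 B), `count` (2 B), `size` (2 B), so it starts at offset 4 + 2 + 2 = 8 and occupies 4 bytes.
Bytes at offsets 8..11: 08 3A F3 28.
Big-endian: lowest address holds the most-significant byte.
The bytes are already most-significant first: 0x083AF328.
0x083AF328 = 138081064.

138081064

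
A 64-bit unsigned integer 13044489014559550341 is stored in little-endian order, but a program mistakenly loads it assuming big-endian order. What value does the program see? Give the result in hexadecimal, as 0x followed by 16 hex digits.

0x85AB4E65A55507B5

13044489014559550341 in 64-bit hexadecimal is 0xB50755A5654EAB85.
Stored little-endian, the bytes at ascending addresses are 85 AB 4E 65 A5 55 07 B5.
Read back as big-endian, the last byte is least significant, giving 0x85AB4E65A55507B5.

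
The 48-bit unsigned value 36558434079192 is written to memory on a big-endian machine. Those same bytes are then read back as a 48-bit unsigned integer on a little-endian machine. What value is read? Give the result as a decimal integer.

237569588346657

36558434079192 in 48-bit hexadecimal is 0x213FEC7A11D8.
Stored big-endian, the bytes at ascending addresses are 21 3F EC 7A 11 D8.
Read back as little-endian, the first byte is least significant, giving 0xD8117AEC3F21.
0xD8117AEC3F21 = 237569588346657.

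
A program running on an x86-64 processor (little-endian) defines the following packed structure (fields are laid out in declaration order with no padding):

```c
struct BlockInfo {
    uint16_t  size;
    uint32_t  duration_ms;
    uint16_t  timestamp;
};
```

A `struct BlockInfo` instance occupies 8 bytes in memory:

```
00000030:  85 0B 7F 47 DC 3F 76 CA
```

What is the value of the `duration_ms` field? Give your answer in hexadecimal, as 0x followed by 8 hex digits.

`duration_ms` follows `size` (2 bytes), so it starts at byte offset 2 and occupies 4 bytes.
Bytes at offsets 2..5: 7F 47 DC 3F.
Little-endian stores the least-significant byte at the lowest address.
Reassemble most-significant byte first: 3F DC 47 7F → 0x3FDC477F.

0x3FDC477F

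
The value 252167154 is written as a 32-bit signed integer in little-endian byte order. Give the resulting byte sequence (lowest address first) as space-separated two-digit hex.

F2 C3 07 0F

252167154 in hexadecimal, padded to 32 bits, is 0x0F07C3F2.
Split into bytes (most-significant first): 0F 07 C3 F2.
Little-endian: lowest address holds the least-significant byte.
So at ascending addresses the bytes are F2 C3 07 0F.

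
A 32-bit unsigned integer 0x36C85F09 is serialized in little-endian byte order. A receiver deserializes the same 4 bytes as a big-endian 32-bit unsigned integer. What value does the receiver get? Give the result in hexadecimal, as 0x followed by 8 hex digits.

0x095FC836

Stored little-endian, the bytes at ascending addresses are 09 5F C8 36.
Read back as big-endian, the last byte is least significant, giving 0x095FC836.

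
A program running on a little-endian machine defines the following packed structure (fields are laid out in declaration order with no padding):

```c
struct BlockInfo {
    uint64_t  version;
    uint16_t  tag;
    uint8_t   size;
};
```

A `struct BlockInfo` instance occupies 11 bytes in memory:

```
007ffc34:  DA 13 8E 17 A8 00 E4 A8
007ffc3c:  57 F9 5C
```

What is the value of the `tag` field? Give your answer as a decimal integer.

63831

`tag` follows `version` (8 bytes), so it starts at byte offset 8 and occupies 2 bytes.
Bytes at offsets 8..9: 57 F9.
In little-endian order the low byte comes first in memory.
Reassemble most-significant byte first: F9 57 → 0xF957.
0xF957 = 63831.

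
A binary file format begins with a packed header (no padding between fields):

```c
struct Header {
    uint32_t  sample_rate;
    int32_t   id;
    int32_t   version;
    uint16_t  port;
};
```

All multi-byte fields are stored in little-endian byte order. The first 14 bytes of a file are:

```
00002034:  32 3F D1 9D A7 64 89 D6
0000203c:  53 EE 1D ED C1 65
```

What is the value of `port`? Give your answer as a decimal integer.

`port` follows `sample_rate` (4 B), `id` (4 B), `version` (4 B), so it starts at offset 4 + 4 + 4 = 12 and occupies 2 bytes.
Bytes at offsets 12..13: C1 65.
Little-endian stores the least-significant byte at the lowest address.
Reassemble most-significant byte first: 65 C1 → 0x65C1.
0x65C1 = 26049.

26049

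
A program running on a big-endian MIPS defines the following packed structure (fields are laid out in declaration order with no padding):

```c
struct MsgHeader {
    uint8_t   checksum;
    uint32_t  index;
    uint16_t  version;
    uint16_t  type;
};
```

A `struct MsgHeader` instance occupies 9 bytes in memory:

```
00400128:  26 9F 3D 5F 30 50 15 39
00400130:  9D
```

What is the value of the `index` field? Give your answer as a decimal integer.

`index` follows `checksum` (1 byte), so it starts at byte offset 1 and occupies 4 bytes.
Bytes at offsets 1..4: 9F 3D 5F 30.
Big-endian stores the most-significant byte at the lowest address.
The bytes are already most-significant first: 0x9F3D5F30.
0x9F3D5F30 = 2671599408.

2671599408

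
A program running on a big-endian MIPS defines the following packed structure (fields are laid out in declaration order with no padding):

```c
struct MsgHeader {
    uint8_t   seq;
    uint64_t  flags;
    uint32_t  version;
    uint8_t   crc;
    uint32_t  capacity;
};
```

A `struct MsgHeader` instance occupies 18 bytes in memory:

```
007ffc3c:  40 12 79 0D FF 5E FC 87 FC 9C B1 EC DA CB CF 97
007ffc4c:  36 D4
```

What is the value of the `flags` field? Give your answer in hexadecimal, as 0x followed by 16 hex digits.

0x12790DFF5EFC87FC

`flags` follows `seq` (1 byte), so it starts at byte offset 1 and occupies 8 bytes.
Bytes at offsets 1..8: 12 79 0D FF 5E FC 87 FC.
In big-endian order the high byte comes first in memory.
The bytes are already most-significant first: 0x12790DFF5EFC87FC.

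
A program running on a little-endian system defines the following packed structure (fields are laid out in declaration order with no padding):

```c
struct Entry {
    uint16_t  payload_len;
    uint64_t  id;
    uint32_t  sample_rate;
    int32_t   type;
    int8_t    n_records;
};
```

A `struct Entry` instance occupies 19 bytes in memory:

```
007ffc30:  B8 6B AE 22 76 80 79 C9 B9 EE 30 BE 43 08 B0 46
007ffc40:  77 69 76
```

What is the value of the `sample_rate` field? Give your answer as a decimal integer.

`sample_rate` follows `payload_len` (2 B), `id` (8 B), so it starts at offset 2 + 8 = 10 and occupies 4 bytes.
Bytes at offsets 10..13: 30 BE 43 08.
Little-endian stores the least-significant byte at the lowest address.
Reassemble most-significant byte first: 08 43 BE 30 → 0x0843BE30.
0x0843BE30 = 138657328.

138657328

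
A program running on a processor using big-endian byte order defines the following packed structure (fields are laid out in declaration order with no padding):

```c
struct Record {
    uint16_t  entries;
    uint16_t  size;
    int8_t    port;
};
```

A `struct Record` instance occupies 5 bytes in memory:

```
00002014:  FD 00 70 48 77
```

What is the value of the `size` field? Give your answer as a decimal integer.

28744

`size` follows `entries` (2 bytes), so it starts at byte offset 2 and occupies 2 bytes.
Bytes at offsets 2..3: 70 48.
Big-endian stores the most-significant byte at the lowest address.
The bytes are already most-significant first: 0x7048.
0x7048 = 28744.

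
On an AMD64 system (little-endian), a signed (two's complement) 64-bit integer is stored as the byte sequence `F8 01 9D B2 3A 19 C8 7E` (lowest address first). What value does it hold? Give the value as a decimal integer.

In little-endian order the low byte comes first in memory.
Reassemble most-significant byte first: 7E C8 19 3A B2 9D 01 F8 → 0x7EC8193AB29D01F8.
0x7EC8193AB29D01F8 = 9135579584016482808.

9135579584016482808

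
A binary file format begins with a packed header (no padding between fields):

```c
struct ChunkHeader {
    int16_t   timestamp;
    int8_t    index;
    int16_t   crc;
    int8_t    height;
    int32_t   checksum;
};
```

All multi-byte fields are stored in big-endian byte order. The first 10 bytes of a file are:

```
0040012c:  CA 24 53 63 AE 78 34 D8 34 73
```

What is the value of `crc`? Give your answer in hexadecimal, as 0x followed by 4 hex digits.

0x63AE

`crc` follows `timestamp` (2 B), `index` (1 B), so it starts at offset 2 + 1 = 3 and occupies 2 bytes.
Bytes at offsets 3..4: 63 AE.
In big-endian order the high byte comes first in memory.
The bytes are already most-significant first: 0x63AE.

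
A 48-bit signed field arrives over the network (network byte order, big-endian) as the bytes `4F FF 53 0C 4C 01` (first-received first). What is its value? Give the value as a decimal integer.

87958028569601

In big-endian order the high byte comes first in memory.
The bytes are already most-significant first: 0x4FFF530C4C01.
0x4FFF530C4C01 = 87958028569601.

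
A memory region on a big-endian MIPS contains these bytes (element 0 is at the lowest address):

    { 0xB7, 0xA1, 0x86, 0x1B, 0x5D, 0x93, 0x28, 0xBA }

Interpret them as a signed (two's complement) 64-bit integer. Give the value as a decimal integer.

-5214739441426159430

Big-endian stores the most-significant byte at the lowest address.
The bytes are already most-significant first: 0xB7A1861B5D9328BA.
Top bit is set, so as a signed 64-bit value this is 0xB7A1861B5D9328BA − 2^64 = -5214739441426159430.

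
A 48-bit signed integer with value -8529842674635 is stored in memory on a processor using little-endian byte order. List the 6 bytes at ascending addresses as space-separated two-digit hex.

35 E4 C1 FD 3D F8

Two's complement of -8529842674635 in 48 bits: 8529842674635 = 0x07C2023E1BCB; invert → 0xF83DFDC1E434; add 1 → 0xF83DFDC1E435.
Split into bytes (most-significant first): F8 3D FD C1 E4 35.
Little-endian stores the least-significant byte at the lowest address.
So at ascending addresses the bytes are 35 E4 C1 FD 3D F8.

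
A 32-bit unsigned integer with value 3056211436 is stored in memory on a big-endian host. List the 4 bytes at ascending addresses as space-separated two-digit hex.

B6 2A 15 EC

3056211436 in hexadecimal, padded to 32 bits, is 0xB62A15EC.
Split into bytes (most-significant first): B6 2A 15 EC.
In big-endian order the high byte comes first in memory.
So the memory order matches the most-significant-first order: B6 2A 15 EC.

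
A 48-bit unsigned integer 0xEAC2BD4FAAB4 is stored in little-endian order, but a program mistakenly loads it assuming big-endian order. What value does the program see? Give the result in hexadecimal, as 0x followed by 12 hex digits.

0xB4AA4FBDC2EA

Stored little-endian, the bytes at ascending addresses are B4 AA 4F BD C2 EA.
Read back as big-endian, the last byte is least significant, giving 0xB4AA4FBDC2EA.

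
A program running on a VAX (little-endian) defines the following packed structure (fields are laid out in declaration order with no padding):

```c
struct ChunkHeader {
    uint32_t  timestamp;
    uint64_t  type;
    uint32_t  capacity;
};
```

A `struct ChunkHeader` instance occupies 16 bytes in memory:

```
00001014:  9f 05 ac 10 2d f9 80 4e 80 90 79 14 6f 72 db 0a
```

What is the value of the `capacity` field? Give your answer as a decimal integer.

182153839

`capacity` follows `timestamp` (4 B), `type` (8 B), so it starts at offset 4 + 8 = 12 and occupies 4 bytes.
Bytes at offsets 12..15: 6F 72 DB 0A.
Little-endian: lowest address holds the least-significant byte.
Reassemble most-significant byte first: 0A DB 72 6F → 0x0ADB726F.
0x0ADB726F = 182153839.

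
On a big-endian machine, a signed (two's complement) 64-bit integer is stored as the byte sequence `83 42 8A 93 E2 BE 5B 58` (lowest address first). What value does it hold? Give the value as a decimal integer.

-8988469538509137064

Big-endian: lowest address holds the most-significant byte.
The bytes are already most-significant first: 0x83428A93E2BE5B58.
Top bit is set, so as a signed 64-bit value this is 0x83428A93E2BE5B58 − 2^64 = -8988469538509137064.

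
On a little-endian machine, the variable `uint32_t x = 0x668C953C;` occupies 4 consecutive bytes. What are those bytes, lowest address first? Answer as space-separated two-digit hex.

Split into bytes (most-significant first): 66 8C 95 3C.
Little-endian stores the least-significant byte at the lowest address.
So at ascending addresses the bytes are 3C 95 8C 66.

3C 95 8C 66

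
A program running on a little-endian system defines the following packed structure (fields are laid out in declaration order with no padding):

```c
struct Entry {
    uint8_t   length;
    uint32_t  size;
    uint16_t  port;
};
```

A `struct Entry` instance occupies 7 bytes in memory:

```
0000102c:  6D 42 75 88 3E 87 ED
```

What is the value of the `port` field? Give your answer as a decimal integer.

`port` follows `length` (1 B), `size` (4 B), so it starts at offset 1 + 4 = 5 and occupies 2 bytes.
Bytes at offsets 5..6: 87 ED.
In little-endian order the low byte comes first in memory.
Reassemble most-significant byte first: ED 87 → 0xED87.
0xED87 = 60807.

60807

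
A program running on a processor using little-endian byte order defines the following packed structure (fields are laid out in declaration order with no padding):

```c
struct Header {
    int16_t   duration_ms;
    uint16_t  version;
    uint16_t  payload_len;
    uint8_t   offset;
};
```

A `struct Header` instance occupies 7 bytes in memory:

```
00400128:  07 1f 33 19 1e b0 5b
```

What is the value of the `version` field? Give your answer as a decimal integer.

6451

`version` follows `duration_ms` (2 bytes), so it starts at byte offset 2 and occupies 2 bytes.
Bytes at offsets 2..3: 33 19.
Little-endian: lowest address holds the least-significant byte.
Reassemble most-significant byte first: 19 33 → 0x1933.
0x1933 = 6451.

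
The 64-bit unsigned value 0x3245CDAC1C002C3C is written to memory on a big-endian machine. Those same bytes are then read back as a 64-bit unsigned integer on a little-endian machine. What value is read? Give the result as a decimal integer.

4335840664409163058

Stored big-endian, the bytes at ascending addresses are 32 45 CD AC 1C 00 2C 3C.
Read back as little-endian, the first byte is least significant, giving 0x3C2C001CACCD4532.
0x3C2C001CACCD4532 = 4335840664409163058.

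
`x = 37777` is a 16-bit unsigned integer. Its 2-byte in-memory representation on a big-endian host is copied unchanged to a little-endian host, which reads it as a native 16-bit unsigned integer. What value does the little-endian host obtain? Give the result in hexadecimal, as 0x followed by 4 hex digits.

0x9193

37777 in 16-bit hexadecimal is 0x9391.
Stored big-endian, the bytes at ascending addresses are 93 91.
Read back as little-endian, the first byte is least significant, giving 0x9193.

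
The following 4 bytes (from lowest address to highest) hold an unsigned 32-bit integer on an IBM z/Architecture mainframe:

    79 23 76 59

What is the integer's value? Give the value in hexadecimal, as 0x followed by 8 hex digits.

Big-endian stores the most-significant byte at the lowest address.
The bytes are already most-significant first: 0x79237659.

0x79237659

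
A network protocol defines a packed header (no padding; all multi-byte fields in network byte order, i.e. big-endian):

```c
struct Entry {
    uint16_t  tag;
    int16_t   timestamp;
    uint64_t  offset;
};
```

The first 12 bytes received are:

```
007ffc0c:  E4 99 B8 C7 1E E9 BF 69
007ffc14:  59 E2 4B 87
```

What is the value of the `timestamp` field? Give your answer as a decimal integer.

`timestamp` follows `tag` (2 bytes), so it starts at byte offset 2 and occupies 2 bytes.
Bytes at offsets 2..3: B8 C7.
Big-endian: lowest address holds the most-significant byte.
The bytes are already most-significant first: 0xB8C7.
Top bit is set, so as a signed 16-bit value this is 0xB8C7 − 2^16 = -18233.

-18233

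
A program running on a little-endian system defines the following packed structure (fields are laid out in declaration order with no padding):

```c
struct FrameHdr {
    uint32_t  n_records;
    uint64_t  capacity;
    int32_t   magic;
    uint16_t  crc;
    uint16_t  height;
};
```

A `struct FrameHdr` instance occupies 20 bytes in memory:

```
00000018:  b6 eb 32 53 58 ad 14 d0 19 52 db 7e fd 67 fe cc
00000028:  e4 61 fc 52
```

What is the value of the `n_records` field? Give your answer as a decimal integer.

1395846070

`n_records` is the first field, at byte offset 0, occupying 4 bytes.
Bytes at offsets 0..3: B6 EB 32 53.
In little-endian order the low byte comes first in memory.
Reassemble most-significant byte first: 53 32 EB B6 → 0x5332EBB6.
0x5332EBB6 = 1395846070.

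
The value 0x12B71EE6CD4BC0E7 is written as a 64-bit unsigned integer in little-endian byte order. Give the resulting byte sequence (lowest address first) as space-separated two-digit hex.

E7 C0 4B CD E6 1E B7 12

Split into bytes (most-significant first): 12 B7 1E E6 CD 4B C0 E7.
In little-endian order the low byte comes first in memory.
So at ascending addresses the bytes are E7 C0 4B CD E6 1E B7 12.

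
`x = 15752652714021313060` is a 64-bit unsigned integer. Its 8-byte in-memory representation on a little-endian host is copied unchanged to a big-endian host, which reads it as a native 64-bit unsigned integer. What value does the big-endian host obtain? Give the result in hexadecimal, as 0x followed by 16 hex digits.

15752652714021313060 in 64-bit hexadecimal is 0xDA9CAA2EA9555A24.
Stored little-endian, the bytes at ascending addresses are 24 5A 55 A9 2E AA 9C DA.
Read back as big-endian, the last byte is least significant, giving 0x245A55A92EAA9CDA.

0x245A55A92EAA9CDA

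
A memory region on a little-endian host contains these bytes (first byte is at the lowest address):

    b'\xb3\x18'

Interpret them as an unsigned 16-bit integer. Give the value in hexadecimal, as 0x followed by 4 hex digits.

0x18B3

In little-endian order the low byte comes first in memory.
Reassemble most-significant byte first: 18 B3 → 0x18B3.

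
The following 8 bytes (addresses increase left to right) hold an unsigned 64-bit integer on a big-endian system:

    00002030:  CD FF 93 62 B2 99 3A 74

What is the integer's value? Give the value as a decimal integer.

Big-endian stores the most-significant byte at the lowest address.
The bytes are already most-significant first: 0xCDFF9362B2993A74.
0xCDFF9362B2993A74 = 14843744948948908660.

14843744948948908660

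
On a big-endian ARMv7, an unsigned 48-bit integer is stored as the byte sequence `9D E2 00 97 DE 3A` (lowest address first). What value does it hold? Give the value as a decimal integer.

173593998122554

Big-endian: lowest address holds the most-significant byte.
The bytes are already most-significant first: 0x9DE20097DE3A.
0x9DE20097DE3A = 173593998122554.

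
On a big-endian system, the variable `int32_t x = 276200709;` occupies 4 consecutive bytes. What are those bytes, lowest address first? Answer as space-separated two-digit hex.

10 76 7D 05

276200709 in hexadecimal, padded to 32 bits, is 0x10767D05.
Split into bytes (most-significant first): 10 76 7D 05.
Big-endian stores the most-significant byte at the lowest address.
So the memory order matches the most-significant-first order: 10 76 7D 05.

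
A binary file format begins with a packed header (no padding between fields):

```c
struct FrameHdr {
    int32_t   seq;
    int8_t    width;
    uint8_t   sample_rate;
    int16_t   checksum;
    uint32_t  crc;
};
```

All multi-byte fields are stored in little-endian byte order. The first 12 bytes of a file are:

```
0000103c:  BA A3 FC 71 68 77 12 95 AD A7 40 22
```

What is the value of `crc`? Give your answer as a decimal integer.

574662573

`crc` follows `seq` (4 B), `width` (1 B), `sample_rate` (1 B), `checksum` (2 B), so it starts at offset 4 + 1 + 1 + 2 = 8 and occupies 4 bytes.
Bytes at offsets 8..11: AD A7 40 22.
Little-endian: lowest address holds the least-significant byte.
Reassemble most-significant byte first: 22 40 A7 AD → 0x2240A7AD.
0x2240A7AD = 574662573.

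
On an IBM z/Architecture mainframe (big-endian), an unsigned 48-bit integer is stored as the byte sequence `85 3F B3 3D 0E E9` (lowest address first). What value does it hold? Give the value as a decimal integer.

146508636557033

Big-endian: lowest address holds the most-significant byte.
The bytes are already most-significant first: 0x853FB33D0EE9.
0x853FB33D0EE9 = 146508636557033.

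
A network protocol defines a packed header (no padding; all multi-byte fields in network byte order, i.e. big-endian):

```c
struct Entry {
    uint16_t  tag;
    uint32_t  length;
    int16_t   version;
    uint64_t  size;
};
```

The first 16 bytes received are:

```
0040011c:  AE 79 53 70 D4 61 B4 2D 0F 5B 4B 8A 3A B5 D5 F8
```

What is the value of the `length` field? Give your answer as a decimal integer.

`length` follows `tag` (2 bytes), so it starts at byte offset 2 and occupies 4 bytes.
Bytes at offsets 2..5: 53 70 D4 61.
In big-endian order the high byte comes first in memory.
The bytes are already most-significant first: 0x5370D461.
0x5370D461 = 1399903329.

1399903329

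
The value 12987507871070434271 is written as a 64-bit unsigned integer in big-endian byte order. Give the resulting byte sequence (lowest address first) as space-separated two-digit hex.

12987507871070434271 in hexadecimal, padded to 64 bits, is 0xB43CE59914BE33DF.
Split into bytes (most-significant first): B4 3C E5 99 14 BE 33 DF.
In big-endian order the high byte comes first in memory.
So the memory order matches the most-significant-first order: B4 3C E5 99 14 BE 33 DF.

B4 3C E5 99 14 BE 33 DF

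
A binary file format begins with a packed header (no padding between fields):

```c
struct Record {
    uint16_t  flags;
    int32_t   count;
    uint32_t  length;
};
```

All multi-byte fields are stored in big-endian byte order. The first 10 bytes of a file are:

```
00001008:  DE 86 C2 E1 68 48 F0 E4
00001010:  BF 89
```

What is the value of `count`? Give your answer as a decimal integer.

`count` follows `flags` (2 bytes), so it starts at byte offset 2 and occupies 4 bytes.
Bytes at offsets 2..5: C2 E1 68 48.
In big-endian order the high byte comes first in memory.
The bytes are already most-significant first: 0xC2E16848.
Top bit is set, so as a signed 32-bit value this is 0xC2E16848 − 2^32 = -1025415096.

-1025415096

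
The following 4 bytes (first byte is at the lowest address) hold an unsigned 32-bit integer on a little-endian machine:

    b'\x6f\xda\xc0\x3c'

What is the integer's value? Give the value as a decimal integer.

Little-endian stores the least-significant byte at the lowest address.
Reassemble most-significant byte first: 3C C0 DA 6F → 0x3CC0DA6F.
0x3CC0DA6F = 1019271791.

1019271791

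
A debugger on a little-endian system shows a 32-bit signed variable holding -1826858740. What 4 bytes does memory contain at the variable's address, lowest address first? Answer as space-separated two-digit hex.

Two's complement of -1826858740 in 32 bits: 1826858740 = 0x6CE3A6F4; invert → 0x931C590B; add 1 → 0x931C590C.
Split into bytes (most-significant first): 93 1C 59 0C.
Little-endian stores the least-significant byte at the lowest address.
So at ascending addresses the bytes are 0C 59 1C 93.

0C 59 1C 93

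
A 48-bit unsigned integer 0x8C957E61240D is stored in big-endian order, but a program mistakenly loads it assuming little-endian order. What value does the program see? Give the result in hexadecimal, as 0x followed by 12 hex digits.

Stored big-endian, the bytes at ascending addresses are 8C 95 7E 61 24 0D.
Read back as little-endian, the first byte is least significant, giving 0x0D24617E958C.

0x0D24617E958C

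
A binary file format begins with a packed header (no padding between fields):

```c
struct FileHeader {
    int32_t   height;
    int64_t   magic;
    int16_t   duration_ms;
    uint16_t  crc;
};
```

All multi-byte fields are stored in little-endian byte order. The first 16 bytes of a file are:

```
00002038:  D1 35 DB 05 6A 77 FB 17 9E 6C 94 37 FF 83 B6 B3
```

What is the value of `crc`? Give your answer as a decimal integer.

46006

`crc` follows `height` (4 B), `magic` (8 B), `duration_ms` (2 B), so it starts at offset 4 + 8 + 2 = 14 and occupies 2 bytes.
Bytes at offsets 14..15: B6 B3.
Little-endian stores the least-significant byte at the lowest address.
Reassemble most-significant byte first: B3 B6 → 0xB3B6.
0xB3B6 = 46006.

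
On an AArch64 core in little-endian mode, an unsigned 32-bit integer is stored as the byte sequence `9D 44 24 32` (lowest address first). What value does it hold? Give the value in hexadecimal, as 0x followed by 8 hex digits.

In little-endian order the low byte comes first in memory.
Reassemble most-significant byte first: 32 24 44 9D → 0x3224449D.

0x3224449D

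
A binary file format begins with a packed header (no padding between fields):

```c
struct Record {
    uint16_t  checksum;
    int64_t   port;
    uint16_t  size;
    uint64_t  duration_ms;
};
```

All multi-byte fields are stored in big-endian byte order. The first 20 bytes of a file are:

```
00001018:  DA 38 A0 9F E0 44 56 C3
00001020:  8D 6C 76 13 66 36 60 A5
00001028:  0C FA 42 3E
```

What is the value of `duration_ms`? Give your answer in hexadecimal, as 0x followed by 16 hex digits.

`duration_ms` follows `checksum` (2 B), `port` (8 B), `size` (2 B), so it starts at offset 2 + 8 + 2 = 12 and occupies 8 bytes.
Bytes at offsets 12..19: 66 36 60 A5 0C FA 42 3E.
Big-endian: lowest address holds the most-significant byte.
The bytes are already most-significant first: 0x663660A50CFA423E.

0x663660A50CFA423E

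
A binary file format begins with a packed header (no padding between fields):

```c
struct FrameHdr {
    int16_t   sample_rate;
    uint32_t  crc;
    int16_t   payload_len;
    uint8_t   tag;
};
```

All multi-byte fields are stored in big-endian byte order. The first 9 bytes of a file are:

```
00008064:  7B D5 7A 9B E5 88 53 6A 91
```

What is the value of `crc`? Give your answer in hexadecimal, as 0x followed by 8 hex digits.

0x7A9BE588

`crc` follows `sample_rate` (2 bytes), so it starts at byte offset 2 and occupies 4 bytes.
Bytes at offsets 2..5: 7A 9B E5 88.
Big-endian: lowest address holds the most-significant byte.
The bytes are already most-significant first: 0x7A9BE588.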